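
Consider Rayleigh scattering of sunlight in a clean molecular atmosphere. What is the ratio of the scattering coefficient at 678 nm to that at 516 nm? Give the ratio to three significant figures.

Rayleigh scattering ∝ λ⁻⁴, so the ratio of coefficients is the inverse fourth power of the wavelength ratio.
σ(678)/σ(516) = (516/678)⁴ = (0.7611)⁴ = 0.3355.

0.335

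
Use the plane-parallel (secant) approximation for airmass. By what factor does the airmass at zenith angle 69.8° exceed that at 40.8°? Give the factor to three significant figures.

X(69.8°)/X(40.8°) = sec 69.8° / sec 40.8° = cos 40.8° / cos 69.8° = 0.7570/0.3453 = 2.1923.

2.19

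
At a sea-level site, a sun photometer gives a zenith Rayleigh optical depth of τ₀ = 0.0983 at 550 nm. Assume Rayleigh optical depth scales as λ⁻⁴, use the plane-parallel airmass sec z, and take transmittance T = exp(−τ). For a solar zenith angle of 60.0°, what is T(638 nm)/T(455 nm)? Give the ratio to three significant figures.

1.37

Airmass: sec 60.0° = 2.0000.
τ(638 nm) = 0.0983 × (550/638)⁴ × 2.0000 = 0.0983 × 0.5523 × 2.0000 = 0.1086.
τ(455 nm) = 0.0983 × (550/455)⁴ × 2.0000 = 0.0983 × 2.1350 × 2.0000 = 0.4197.
T(638)/T(455) = exp(τ_B − τ_A) = exp(0.3112) = 1.3650.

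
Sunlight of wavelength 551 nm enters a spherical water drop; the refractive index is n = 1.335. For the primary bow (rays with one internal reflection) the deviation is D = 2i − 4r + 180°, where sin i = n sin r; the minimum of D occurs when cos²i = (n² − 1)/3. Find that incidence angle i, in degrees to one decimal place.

cos²i = (1.335² − 1)/3 = (1.78222 − 1)/3 = 0.26074.
cos i = 0.51063, so i = 59.294°.

59.3°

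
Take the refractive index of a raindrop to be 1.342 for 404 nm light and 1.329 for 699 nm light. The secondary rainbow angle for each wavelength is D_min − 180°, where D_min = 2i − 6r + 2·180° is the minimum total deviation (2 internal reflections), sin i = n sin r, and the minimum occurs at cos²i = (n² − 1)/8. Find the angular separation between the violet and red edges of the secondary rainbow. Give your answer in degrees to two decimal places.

3.39°

At 404 nm (n = 1.342): cos²i = 0.10012 → i = 71.554°, r = 44.981°, D_min = 233.222°, rainbow angle = 53.222°.
At 699 nm (n = 1.329): cos²i = 0.09578 → i = 71.972°, r = 45.685°, D_min = 229.837°, rainbow angle = 49.837°.
Angular width = |53.222° − 49.837°| = 3.385°.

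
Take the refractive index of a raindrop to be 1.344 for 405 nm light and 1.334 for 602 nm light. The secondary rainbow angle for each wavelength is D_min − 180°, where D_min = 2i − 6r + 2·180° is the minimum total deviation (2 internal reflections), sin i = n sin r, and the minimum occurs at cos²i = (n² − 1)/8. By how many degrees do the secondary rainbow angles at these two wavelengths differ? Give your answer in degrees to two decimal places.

2.58°

At 405 nm (n = 1.344): cos²i = 0.10079 → i = 71.490°, r = 44.874°, D_min = 233.733°, rainbow angle = 53.733°.
At 602 nm (n = 1.334): cos²i = 0.09744 → i = 71.810°, r = 45.411°, D_min = 231.153°, rainbow angle = 51.153°.
Angular width = |53.733° − 51.153°| = 2.580°.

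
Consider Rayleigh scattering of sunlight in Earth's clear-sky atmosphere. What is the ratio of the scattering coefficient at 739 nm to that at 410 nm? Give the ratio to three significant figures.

Rayleigh scattering ∝ λ⁻⁴, so the ratio of coefficients is the inverse fourth power of the wavelength ratio.
σ(739)/σ(410) = (410/739)⁴ = (0.5548)⁴ = 0.09475.

0.0947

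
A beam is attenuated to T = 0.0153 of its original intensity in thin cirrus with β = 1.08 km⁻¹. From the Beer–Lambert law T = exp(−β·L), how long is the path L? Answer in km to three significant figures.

3.87 km

Beer–Lambert: T = exp(−βL) ⇒ L = −ln(T)/β = −ln(0.0153)/1.08 = 4.1799/1.08 = 3.87 km.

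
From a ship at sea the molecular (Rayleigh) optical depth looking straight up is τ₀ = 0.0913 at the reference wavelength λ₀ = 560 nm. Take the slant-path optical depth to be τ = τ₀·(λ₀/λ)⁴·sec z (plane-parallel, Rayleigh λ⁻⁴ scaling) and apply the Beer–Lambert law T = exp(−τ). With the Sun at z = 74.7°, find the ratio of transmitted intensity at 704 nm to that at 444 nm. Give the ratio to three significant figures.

2.09

Airmass: sec 74.7° = 3.7897.
τ(704 nm) = 0.0913 × (560/704)⁴ × 3.7897 = 0.0913 × 0.4004 × 3.7897 = 0.1385.
τ(444 nm) = 0.0913 × (560/444)⁴ × 3.7897 = 0.0913 × 2.5306 × 3.7897 = 0.8756.
T(704)/T(444) = exp(τ_B − τ_A) = exp(0.7371) = 2.0898.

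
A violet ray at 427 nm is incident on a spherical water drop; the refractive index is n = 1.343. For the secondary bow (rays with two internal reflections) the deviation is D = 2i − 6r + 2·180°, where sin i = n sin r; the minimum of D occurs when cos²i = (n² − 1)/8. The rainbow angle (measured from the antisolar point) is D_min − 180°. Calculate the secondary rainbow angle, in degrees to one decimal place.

cos²i = (1.80365 − 1)/8 = 0.10046; i = arccos(0.31695) = 71.522°.
sin r = sin 71.522°/1.343 = 0.70621; r = 44.928°.
D_min = 2·71.522° − 6·44.928° + 360° = 233.478°.
Rainbow angle = D_min − 180° = 53.478°.

53.5°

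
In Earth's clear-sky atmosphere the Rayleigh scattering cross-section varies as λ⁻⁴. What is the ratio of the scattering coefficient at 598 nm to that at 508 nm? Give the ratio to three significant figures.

Rayleigh scattering ∝ λ⁻⁴, so the ratio of coefficients is the inverse fourth power of the wavelength ratio.
σ(598)/σ(508) = (508/598)⁴ = (0.8495)⁴ = 0.5208.

0.521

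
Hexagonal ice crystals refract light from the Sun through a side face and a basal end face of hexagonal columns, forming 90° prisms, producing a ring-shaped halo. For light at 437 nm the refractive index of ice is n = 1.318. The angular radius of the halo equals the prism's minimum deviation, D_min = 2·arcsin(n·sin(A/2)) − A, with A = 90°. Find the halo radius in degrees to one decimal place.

n·sin(A/2) = 1.318 × sin 45° = 1.318 × 0.7071 = 0.9320.
D_min = 2·arcsin(0.9320) − 90° = 2 × 68.743° − 90° = 47.487°.

47.5°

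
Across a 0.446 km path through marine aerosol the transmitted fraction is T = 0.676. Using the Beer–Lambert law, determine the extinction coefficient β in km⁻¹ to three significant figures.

0.878 km⁻¹

Beer–Lambert: T = exp(−βL) ⇒ β = −ln(T)/L = −ln(0.676)/0.446 = 0.3916/0.446 = 0.8779 km⁻¹.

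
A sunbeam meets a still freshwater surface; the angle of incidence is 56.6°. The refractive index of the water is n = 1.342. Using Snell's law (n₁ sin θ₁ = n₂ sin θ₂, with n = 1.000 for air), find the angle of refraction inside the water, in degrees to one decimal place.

38.5°

Snell: sin θ_r = sin θ_i / n = sin 56.6° / 1.342 = 0.8348 / 1.342 = 0.6221.
θ_r = arcsin(0.6221) = 38.47°.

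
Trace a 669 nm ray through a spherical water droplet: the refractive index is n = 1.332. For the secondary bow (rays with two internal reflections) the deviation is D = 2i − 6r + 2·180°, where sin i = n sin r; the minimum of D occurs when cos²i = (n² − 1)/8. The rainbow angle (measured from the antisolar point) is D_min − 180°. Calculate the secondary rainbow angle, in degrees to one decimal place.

cos²i = (1.77422 − 1)/8 = 0.09678; i = arccos(0.31109) = 71.875°.
sin r = sin 71.875°/1.332 = 0.71350; r = 45.520°.
D_min = 2·71.875° − 6·45.520° + 360° = 230.628°.
Rainbow angle = D_min − 180° = 50.628°.

50.6°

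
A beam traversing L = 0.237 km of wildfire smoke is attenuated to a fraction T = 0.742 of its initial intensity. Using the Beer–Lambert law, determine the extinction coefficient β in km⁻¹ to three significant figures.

1.26 km⁻¹

Beer–Lambert: T = exp(−βL) ⇒ β = −ln(T)/L = −ln(0.742)/0.237 = 0.2984/0.237 = 1.259 km⁻¹.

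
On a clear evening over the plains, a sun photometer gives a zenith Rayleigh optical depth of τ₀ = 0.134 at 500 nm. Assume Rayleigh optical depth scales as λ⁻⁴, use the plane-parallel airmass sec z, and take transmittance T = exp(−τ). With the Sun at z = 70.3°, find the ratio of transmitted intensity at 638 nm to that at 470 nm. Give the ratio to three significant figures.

Airmass: sec 70.3° = 2.9665.
τ(638 nm) = 0.134 × (500/638)⁴ × 2.9665 = 0.134 × 0.3772 × 2.9665 = 0.1500.
τ(470 nm) = 0.134 × (500/470)⁴ × 2.9665 = 0.134 × 1.2808 × 2.9665 = 0.5091.
T(638)/T(470) = exp(τ_B − τ_A) = exp(0.3592) = 1.4322.

1.43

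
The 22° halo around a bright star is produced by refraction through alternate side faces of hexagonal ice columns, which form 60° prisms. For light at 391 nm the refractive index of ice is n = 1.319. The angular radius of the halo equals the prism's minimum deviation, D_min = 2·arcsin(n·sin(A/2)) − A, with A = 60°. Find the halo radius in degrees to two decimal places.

n·sin(A/2) = 1.319 × sin 30° = 1.319 × 0.5000 = 0.6595.
D_min = 2·arcsin(0.6595) − 60° = 2 × 41.262° − 60° = 22.524°.

22.52°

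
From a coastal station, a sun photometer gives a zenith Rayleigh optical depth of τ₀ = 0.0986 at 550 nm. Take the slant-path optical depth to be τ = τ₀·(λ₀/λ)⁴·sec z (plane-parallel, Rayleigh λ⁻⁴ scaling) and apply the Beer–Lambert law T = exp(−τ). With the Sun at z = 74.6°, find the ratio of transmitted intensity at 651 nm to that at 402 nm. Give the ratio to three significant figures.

Airmass: sec 74.6° = 3.7657.
τ(651 nm) = 0.0986 × (550/651)⁴ × 3.7657 = 0.0986 × 0.5095 × 3.7657 = 0.1892.
τ(402 nm) = 0.0986 × (550/402)⁴ × 3.7657 = 0.0986 × 3.5039 × 3.7657 = 1.3010.
T(651)/T(402) = exp(τ_B − τ_A) = exp(1.1118) = 3.0398.

3.04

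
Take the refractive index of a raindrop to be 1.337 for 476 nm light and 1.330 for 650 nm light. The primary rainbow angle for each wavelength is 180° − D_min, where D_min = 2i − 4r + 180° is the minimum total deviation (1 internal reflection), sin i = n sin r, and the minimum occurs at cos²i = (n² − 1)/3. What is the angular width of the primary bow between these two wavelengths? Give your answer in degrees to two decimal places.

At 476 nm (n = 1.337): cos²i = 0.26252 → i = 59.178°, r = 39.964°, D_min = 138.500°, rainbow angle = 41.500°.
At 650 nm (n = 1.330): cos²i = 0.25630 → i = 59.585°, r = 40.422°, D_min = 137.484°, rainbow angle = 42.516°.
Angular width = |41.500° − 42.516°| = 1.016°.

1.02°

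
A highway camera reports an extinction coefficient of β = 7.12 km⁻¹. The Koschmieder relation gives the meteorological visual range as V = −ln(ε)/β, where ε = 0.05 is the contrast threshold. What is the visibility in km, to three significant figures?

V = −ln(0.05) / 7.12 = 2.996 / 7.12 = 0.4207 km.

0.421 km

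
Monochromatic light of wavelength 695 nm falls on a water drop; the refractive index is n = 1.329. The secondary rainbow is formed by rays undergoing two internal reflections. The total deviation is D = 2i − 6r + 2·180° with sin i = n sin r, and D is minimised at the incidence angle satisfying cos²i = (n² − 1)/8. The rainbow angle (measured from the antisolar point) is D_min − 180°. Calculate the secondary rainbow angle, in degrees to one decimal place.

49.8°

cos²i = (1.76624 − 1)/8 = 0.09578; i = arccos(0.30948) = 71.972°.
sin r = sin 71.972°/1.329 = 0.71550; r = 45.685°.
D_min = 2·71.972° − 6·45.685° + 360° = 229.837°.
Rainbow angle = D_min − 180° = 49.837°.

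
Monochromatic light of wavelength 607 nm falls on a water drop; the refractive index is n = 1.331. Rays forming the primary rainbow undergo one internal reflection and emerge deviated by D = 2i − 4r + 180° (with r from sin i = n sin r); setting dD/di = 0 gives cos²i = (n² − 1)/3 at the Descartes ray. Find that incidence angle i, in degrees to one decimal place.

cos²i = (1.331² − 1)/3 = (1.77156 − 1)/3 = 0.25719.
cos i = 0.50714, so i = 59.527°.

59.5°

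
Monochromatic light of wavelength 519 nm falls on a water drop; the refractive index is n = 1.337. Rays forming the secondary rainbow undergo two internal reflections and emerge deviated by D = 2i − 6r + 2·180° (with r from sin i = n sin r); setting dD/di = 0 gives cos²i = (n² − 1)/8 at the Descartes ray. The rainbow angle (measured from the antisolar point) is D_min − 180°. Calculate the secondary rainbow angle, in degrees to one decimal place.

51.9°

cos²i = (1.78757 − 1)/8 = 0.09845; i = arccos(0.31376) = 71.714°.
sin r = sin 71.714°/1.337 = 0.71017; r = 45.249°.
D_min = 2·71.714° − 6·45.249° + 360° = 231.934°.
Rainbow angle = D_min − 180° = 51.934°.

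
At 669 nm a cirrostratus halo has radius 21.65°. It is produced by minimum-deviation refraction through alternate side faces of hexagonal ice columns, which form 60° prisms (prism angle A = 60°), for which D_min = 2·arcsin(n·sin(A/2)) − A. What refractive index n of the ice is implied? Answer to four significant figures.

1.308

Rearranging: n = sin((D_min + A)/2) / sin(A/2).
(D_min + A)/2 = (21.65° + 60°)/2 = 40.825°.
n = sin 40.825° / sin 30° = 0.6538 / 0.5000 = 1.3075.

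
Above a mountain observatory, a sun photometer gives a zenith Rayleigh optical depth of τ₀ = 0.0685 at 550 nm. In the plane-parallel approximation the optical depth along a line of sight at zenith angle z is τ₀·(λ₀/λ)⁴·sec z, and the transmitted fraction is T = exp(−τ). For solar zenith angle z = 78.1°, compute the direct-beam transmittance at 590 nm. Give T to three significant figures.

sec 78.1° = 4.8496.
τ = 0.0685 × (550/590)⁴ × 4.8496 = 0.0685 × 0.7552 × 4.8496 = 0.2509.
T = exp(−0.2509) = 0.7781.

0.778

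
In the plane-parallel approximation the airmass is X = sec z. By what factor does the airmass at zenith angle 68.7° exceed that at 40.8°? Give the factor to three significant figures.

2.08

X(68.7°)/X(40.8°) = sec 68.7° / sec 40.8° = cos 40.8° / cos 68.7° = 0.7570/0.3633 = 2.0839.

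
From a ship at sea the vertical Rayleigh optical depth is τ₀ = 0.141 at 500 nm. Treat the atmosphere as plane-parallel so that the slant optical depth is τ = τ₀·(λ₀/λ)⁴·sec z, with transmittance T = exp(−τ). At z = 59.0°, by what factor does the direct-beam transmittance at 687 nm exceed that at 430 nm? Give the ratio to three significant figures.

Airmass: sec 59.0° = 1.9416.
τ(687 nm) = 0.141 × (500/687)⁴ × 1.9416 = 0.141 × 0.2806 × 1.9416 = 0.0768.
τ(430 nm) = 0.141 × (500/430)⁴ × 1.9416 = 0.141 × 1.8281 × 1.9416 = 0.5005.
T(687)/T(430) = exp(τ_B − τ_A) = exp(0.4237) = 1.5276.

1.53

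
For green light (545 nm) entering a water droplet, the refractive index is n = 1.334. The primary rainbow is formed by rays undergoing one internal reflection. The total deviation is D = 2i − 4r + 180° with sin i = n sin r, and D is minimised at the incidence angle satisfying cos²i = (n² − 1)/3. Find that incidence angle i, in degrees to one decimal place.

59.4°

cos²i = (1.334² − 1)/3 = (1.77956 − 1)/3 = 0.25985.
cos i = 0.50976, so i = 59.352°.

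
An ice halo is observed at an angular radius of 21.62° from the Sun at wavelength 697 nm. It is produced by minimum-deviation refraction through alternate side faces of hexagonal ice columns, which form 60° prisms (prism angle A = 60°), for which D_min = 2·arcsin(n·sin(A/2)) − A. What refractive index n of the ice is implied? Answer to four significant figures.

Rearranging: n = sin((D_min + A)/2) / sin(A/2).
(D_min + A)/2 = (21.62° + 60°)/2 = 40.810°.
n = sin 40.810° / sin 30° = 0.6536 / 0.5000 = 1.3071.

1.307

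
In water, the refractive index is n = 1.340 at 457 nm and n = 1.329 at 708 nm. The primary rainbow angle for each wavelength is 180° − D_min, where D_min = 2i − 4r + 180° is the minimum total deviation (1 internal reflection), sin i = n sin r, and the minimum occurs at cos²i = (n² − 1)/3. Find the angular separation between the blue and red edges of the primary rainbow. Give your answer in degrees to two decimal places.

1.59°

At 457 nm (n = 1.340): cos²i = 0.26520 → i = 59.004°, r = 39.770°, D_min = 138.929°, rainbow angle = 41.071°.
At 708 nm (n = 1.329): cos²i = 0.25541 → i = 59.643°, r = 40.487°, D_min = 137.337°, rainbow angle = 42.663°.
Angular width = |41.071° − 42.663°| = 1.592°.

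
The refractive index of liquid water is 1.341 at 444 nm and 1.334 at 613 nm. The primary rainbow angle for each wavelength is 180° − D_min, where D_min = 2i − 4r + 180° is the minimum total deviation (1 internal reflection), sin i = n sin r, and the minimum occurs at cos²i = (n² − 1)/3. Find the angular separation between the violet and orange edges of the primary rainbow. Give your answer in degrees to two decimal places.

1.00°

At 444 nm (n = 1.341): cos²i = 0.26609 → i = 58.946°, r = 39.705°, D_min = 139.071°, rainbow angle = 40.929°.
At 613 nm (n = 1.334): cos²i = 0.25985 → i = 59.352°, r = 40.159°, D_min = 138.067°, rainbow angle = 41.933°.
Angular width = |40.929° − 41.933°| = 1.004°.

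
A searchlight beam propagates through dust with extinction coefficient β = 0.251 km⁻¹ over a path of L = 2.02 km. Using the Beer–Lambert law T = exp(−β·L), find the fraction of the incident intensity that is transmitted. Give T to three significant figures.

τ = β·L = 0.251 × 2.02 = 0.5070.
T = exp(−0.5070) = 0.6023.

0.602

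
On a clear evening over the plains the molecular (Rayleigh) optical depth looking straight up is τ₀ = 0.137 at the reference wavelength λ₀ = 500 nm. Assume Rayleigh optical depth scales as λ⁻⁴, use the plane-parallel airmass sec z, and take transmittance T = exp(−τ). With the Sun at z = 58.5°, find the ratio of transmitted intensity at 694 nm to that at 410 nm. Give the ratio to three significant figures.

Airmass: sec 58.5° = 1.9139.
τ(694 nm) = 0.137 × (500/694)⁴ × 1.9139 = 0.137 × 0.2694 × 1.9139 = 0.0706.
τ(410 nm) = 0.137 × (500/410)⁴ × 1.9139 = 0.137 × 2.2118 × 1.9139 = 0.5799.
T(694)/T(410) = exp(τ_B − τ_A) = exp(0.5093) = 1.6641.

1.66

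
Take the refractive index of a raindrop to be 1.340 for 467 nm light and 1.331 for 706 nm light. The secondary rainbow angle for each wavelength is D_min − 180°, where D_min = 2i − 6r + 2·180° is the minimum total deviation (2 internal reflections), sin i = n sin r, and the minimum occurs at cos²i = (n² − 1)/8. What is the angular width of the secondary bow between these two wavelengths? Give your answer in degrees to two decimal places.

2.34°

At 467 nm (n = 1.340): cos²i = 0.09945 → i = 71.618°, r = 45.088°, D_min = 232.709°, rainbow angle = 52.709°.
At 706 nm (n = 1.331): cos²i = 0.09645 → i = 71.907°, r = 45.575°, D_min = 230.365°, rainbow angle = 50.365°.
Angular width = |52.709° − 50.365°| = 2.344°.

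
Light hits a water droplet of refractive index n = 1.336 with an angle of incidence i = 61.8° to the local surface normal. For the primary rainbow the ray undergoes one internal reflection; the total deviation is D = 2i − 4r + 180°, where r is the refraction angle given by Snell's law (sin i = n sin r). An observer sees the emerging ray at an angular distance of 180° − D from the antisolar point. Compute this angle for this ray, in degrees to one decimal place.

sin r = sin 61.8° / 1.336 = 0.8813/1.336 = 0.6597; r = 41.27°.
D = 2·61.8° − 4·41.27° + 180° = 123.60° − 165.10° + 180° = 138.50°.
Angle from antisolar point = 180° − D = 41.50°.

41.5°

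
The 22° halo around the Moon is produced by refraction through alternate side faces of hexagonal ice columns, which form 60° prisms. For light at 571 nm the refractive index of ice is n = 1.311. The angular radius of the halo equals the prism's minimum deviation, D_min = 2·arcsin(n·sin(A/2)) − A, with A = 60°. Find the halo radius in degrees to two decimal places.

21.92°

n·sin(A/2) = 1.311 × sin 30° = 1.311 × 0.5000 = 0.6555.
D_min = 2·arcsin(0.6555) − 60° = 2 × 40.958° − 60° = 21.915°.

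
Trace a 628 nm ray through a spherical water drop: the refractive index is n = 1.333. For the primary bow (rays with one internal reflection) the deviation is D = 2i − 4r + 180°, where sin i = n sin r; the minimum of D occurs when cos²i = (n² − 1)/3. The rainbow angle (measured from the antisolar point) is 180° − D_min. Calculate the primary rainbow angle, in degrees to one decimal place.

cos²i = (1.77689 − 1)/3 = 0.25896; i = arccos(0.50888) = 59.410°.
sin r = sin 59.410°/1.333 = 0.64579; r = 40.225°.
D_min = 2·59.410° − 4·40.225° + 180° = 137.922°.
Rainbow angle = 180° − D_min = 42.078°.

42.1°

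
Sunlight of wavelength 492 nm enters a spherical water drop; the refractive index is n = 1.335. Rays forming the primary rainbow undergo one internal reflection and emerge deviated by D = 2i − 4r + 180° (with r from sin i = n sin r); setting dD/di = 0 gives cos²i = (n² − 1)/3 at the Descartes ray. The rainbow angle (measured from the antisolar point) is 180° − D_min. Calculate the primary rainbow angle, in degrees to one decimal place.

cos²i = (1.78222 − 1)/3 = 0.26074; i = arccos(0.51063) = 59.294°.
sin r = sin 59.294°/1.335 = 0.64405; r = 40.094°.
D_min = 2·59.294° − 4·40.094° + 180° = 138.212°.
Rainbow angle = 180° − D_min = 41.788°.

41.8°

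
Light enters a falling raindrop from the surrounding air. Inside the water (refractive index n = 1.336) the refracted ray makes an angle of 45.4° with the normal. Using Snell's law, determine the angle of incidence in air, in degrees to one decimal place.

Snell: sin θ_i = n · sin θ_r = 1.336 × sin 45.4° = 1.336 × 0.7120 = 0.9513.
θ_i = arcsin(0.9513) = 72.04°.

72.0°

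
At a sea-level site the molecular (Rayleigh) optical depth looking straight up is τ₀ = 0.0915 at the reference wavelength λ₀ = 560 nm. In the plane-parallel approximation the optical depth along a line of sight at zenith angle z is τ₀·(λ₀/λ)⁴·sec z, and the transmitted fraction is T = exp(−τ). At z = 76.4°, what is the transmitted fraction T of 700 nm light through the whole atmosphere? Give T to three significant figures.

sec 76.4° = 4.2527.
τ = 0.0915 × (560/700)⁴ × 4.2527 = 0.0915 × 0.4096 × 4.2527 = 0.1594.
T = exp(−0.1594) = 0.8527.

0.853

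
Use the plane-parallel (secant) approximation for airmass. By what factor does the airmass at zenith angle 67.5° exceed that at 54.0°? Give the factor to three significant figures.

X(67.5°)/X(54.0°) = sec 67.5° / sec 54.0° = cos 54.0° / cos 67.5° = 0.5878/0.3827 = 1.5360.

1.54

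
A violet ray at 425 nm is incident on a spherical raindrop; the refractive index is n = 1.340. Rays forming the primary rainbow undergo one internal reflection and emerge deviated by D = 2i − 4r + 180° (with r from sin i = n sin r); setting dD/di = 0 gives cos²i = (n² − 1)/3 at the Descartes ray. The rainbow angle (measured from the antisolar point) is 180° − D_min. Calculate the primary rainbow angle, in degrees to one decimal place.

41.1°

cos²i = (1.79560 − 1)/3 = 0.26520; i = arccos(0.51498) = 59.004°.
sin r = sin 59.004°/1.340 = 0.63971; r = 39.770°.
D_min = 2·59.004° − 4·39.770° + 180° = 138.929°.
Rainbow angle = 180° − D_min = 41.071°.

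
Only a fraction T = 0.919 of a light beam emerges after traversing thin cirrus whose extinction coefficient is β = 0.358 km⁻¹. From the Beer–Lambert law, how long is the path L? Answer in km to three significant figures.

Beer–Lambert: T = exp(−βL) ⇒ L = −ln(T)/β = −ln(0.919)/0.358 = 0.0845/0.358 = 0.2359 km.

0.236 km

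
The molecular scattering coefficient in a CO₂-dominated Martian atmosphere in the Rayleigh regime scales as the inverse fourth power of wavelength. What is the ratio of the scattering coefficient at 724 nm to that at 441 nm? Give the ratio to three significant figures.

0.138

Rayleigh scattering ∝ λ⁻⁴, so the ratio of coefficients is the inverse fourth power of the wavelength ratio.
σ(724)/σ(441) = (441/724)⁴ = (0.6091)⁴ = 0.1377.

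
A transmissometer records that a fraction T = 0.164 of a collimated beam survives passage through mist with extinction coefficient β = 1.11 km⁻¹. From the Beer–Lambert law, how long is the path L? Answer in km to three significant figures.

Beer–Lambert: T = exp(−βL) ⇒ L = −ln(T)/β = −ln(0.164)/1.11 = 1.8079/1.11 = 1.629 km.

1.63 km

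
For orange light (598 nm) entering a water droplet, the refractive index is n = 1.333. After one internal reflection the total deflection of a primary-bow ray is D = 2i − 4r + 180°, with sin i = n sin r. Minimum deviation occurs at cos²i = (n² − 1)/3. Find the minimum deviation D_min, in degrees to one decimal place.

137.9°

cos²i = (1.77689 − 1)/3 = 0.25896; i = arccos(0.50888) = 59.410°.
sin r = sin 59.410°/1.333 = 0.64579; r = 40.225°.
D_min = 2·59.410° − 4·40.225° + 180° = 137.922°.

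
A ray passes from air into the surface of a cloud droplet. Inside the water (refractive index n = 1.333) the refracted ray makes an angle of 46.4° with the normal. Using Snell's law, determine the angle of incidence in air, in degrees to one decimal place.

74.9°

Snell: sin θ_i = n · sin θ_r = 1.333 × sin 46.4° = 1.333 × 0.7242 = 0.9653.
θ_i = arcsin(0.9653) = 74.87°.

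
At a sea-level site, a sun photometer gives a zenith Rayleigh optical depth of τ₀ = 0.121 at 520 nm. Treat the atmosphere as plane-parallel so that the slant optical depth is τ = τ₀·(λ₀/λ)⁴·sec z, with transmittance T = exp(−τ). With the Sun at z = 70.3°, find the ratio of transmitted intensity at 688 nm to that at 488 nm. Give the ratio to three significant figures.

1.41

Airmass: sec 70.3° = 2.9665.
τ(688 nm) = 0.121 × (520/688)⁴ × 2.9665 = 0.121 × 0.3263 × 2.9665 = 0.1171.
τ(488 nm) = 0.121 × (520/488)⁴ × 2.9665 = 0.121 × 1.2892 × 2.9665 = 0.4628.
T(688)/T(488) = exp(τ_B − τ_A) = exp(0.3456) = 1.4129.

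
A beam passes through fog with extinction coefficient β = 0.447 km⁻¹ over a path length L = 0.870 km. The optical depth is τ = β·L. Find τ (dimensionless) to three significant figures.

τ = β·L = 0.447 × 0.870 = 0.3889.

0.389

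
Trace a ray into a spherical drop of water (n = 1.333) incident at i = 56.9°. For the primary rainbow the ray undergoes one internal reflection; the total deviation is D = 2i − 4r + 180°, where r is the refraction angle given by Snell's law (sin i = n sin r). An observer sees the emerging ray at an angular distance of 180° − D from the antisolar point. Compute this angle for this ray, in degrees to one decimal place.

41.9°

sin r = sin 56.9° / 1.333 = 0.8377/1.333 = 0.6284; r = 38.94°.
D = 2·56.9° − 4·38.94° + 180° = 113.80° − 155.74° + 180° = 138.06°.
Angle from antisolar point = 180° − D = 41.94°.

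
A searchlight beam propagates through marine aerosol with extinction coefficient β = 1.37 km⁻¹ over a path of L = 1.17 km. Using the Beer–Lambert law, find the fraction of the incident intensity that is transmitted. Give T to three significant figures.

0.201

τ = β·L = 1.37 × 1.17 = 1.6029.
T = exp(−1.6029) = 0.2013.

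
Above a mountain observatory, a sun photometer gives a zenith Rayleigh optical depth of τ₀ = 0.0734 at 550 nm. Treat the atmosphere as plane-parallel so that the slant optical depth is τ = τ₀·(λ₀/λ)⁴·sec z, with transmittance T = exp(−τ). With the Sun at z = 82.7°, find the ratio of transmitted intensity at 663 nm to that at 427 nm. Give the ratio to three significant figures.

3.73

Airmass: sec 82.7° = 7.8700.
τ(663 nm) = 0.0734 × (550/663)⁴ × 7.8700 = 0.0734 × 0.4736 × 7.8700 = 0.2736.
τ(427 nm) = 0.0734 × (550/427)⁴ × 7.8700 = 0.0734 × 2.7526 × 7.8700 = 1.5900.
T(663)/T(427) = exp(τ_B − τ_A) = exp(1.3165) = 3.7303.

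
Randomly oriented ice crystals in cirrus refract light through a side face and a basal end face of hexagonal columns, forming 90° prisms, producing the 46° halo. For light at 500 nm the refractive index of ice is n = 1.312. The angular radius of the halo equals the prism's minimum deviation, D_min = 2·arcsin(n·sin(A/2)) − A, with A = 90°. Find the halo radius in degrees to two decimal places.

n·sin(A/2) = 1.312 × sin 45° = 1.312 × 0.7071 = 0.9277.
D_min = 2·arcsin(0.9277) − 90° = 2 × 68.083° − 90° = 46.166°.

46.17°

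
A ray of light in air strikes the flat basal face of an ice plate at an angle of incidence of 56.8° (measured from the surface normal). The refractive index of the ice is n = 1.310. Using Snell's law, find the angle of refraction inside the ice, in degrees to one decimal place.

39.7°

Snell: sin θ_r = sin θ_i / n = sin 56.8° / 1.310 = 0.8368 / 1.310 = 0.6388.
θ_r = arcsin(0.6388) = 39.70°.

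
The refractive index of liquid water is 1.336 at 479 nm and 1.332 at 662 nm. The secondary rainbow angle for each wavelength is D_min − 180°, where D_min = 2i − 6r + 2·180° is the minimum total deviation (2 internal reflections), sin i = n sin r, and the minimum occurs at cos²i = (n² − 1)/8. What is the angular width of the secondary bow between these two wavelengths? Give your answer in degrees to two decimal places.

1.05°

At 479 nm (n = 1.336): cos²i = 0.09811 → i = 71.746°, r = 45.303°, D_min = 231.674°, rainbow angle = 51.674°.
At 662 nm (n = 1.332): cos²i = 0.09678 → i = 71.875°, r = 45.520°, D_min = 230.628°, rainbow angle = 50.628°.
Angular width = |51.674° − 50.628°| = 1.046°.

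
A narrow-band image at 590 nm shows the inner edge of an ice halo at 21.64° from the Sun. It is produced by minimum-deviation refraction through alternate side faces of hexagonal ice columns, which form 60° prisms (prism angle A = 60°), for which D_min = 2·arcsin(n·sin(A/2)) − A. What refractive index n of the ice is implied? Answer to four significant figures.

Rearranging: n = sin((D_min + A)/2) / sin(A/2).
(D_min + A)/2 = (21.64° + 60°)/2 = 40.820°.
n = sin 40.820° / sin 30° = 0.6537 / 0.5000 = 1.3074.

1.307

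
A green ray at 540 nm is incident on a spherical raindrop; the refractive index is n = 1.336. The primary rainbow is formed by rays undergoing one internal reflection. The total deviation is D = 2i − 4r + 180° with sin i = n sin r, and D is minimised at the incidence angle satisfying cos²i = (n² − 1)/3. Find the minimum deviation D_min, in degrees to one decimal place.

cos²i = (1.78490 − 1)/3 = 0.26163; i = arccos(0.51150) = 59.236°.
sin r = sin 59.236°/1.336 = 0.64318; r = 40.029°.
D_min = 2·59.236° − 4·40.029° + 180° = 138.356°.

138.4°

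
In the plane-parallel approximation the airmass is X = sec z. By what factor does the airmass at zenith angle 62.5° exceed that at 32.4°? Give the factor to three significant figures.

X(62.5°)/X(32.4°) = sec 62.5° / sec 32.4° = cos 32.4° / cos 62.5° = 0.8443/0.4617 = 1.8285.

1.83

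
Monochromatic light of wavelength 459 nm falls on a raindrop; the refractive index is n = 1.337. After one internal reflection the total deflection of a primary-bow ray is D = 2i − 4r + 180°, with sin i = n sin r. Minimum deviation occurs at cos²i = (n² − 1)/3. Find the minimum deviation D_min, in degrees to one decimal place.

138.5°

cos²i = (1.78757 − 1)/3 = 0.26252; i = arccos(0.51237) = 59.178°.
sin r = sin 59.178°/1.337 = 0.64231; r = 39.964°.
D_min = 2·59.178° − 4·39.964° + 180° = 138.500°.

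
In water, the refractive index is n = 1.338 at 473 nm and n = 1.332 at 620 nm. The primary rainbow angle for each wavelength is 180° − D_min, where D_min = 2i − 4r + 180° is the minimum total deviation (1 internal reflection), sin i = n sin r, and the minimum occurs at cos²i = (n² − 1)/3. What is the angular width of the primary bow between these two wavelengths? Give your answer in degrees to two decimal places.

At 473 nm (n = 1.338): cos²i = 0.26341 → i = 59.120°, r = 39.899°, D_min = 138.643°, rainbow angle = 41.357°.
At 620 nm (n = 1.332): cos²i = 0.25807 → i = 59.469°, r = 40.290°, D_min = 137.776°, rainbow angle = 42.224°.
Angular width = |41.357° − 42.224°| = 0.867°.

0.87°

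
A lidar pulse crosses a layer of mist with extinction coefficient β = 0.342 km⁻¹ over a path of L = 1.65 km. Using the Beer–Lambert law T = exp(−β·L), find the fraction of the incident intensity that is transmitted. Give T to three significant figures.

τ = β·L = 0.342 × 1.65 = 0.5643.
T = exp(−0.5643) = 0.5688.

0.569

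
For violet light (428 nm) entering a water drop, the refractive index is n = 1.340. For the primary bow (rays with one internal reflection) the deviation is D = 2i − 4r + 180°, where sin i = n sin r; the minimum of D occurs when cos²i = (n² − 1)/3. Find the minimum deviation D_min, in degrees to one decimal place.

138.9°

cos²i = (1.79560 − 1)/3 = 0.26520; i = arccos(0.51498) = 59.004°.
sin r = sin 59.004°/1.340 = 0.63971; r = 39.770°.
D_min = 2·59.004° − 4·39.770° + 180° = 138.929°.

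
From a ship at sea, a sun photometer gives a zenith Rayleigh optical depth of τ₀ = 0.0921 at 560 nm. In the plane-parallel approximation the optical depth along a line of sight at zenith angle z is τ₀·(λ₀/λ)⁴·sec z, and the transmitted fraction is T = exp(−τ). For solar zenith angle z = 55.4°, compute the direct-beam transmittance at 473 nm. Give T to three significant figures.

0.727

sec 55.4° = 1.7610.
τ = 0.0921 × (560/473)⁴ × 1.7610 = 0.0921 × 1.9648 × 1.7610 = 0.3187.
T = exp(−0.3187) = 0.7271.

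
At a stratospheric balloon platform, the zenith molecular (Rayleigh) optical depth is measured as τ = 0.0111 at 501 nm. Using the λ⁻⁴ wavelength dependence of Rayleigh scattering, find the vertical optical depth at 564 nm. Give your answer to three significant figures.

τ(564 nm) = τ(501 nm) × (501/564)⁴ = 0.0111 × (0.8883)⁴ = 0.0111 × 0.6226 = 0.0069.

0.00691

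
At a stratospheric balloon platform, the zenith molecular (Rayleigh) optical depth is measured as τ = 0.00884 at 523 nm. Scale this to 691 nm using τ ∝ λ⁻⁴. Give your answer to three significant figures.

0.00290

τ(691 nm) = τ(523 nm) × (523/691)⁴ = 0.00884 × (0.7569)⁴ = 0.00884 × 0.3282 = 0.0029.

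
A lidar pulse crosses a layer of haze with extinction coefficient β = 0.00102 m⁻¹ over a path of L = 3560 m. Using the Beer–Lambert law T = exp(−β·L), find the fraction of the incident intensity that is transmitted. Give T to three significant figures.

0.0265

τ = β·L = 0.00102 × 3560 = 3.6312.
T = exp(−3.6312) = 0.0265.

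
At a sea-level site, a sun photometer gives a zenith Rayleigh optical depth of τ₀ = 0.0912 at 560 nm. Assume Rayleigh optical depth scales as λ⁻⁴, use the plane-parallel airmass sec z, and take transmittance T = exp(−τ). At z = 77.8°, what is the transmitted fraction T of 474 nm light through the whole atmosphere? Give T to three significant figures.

sec 77.8° = 4.7321.
τ = 0.0912 × (560/474)⁴ × 4.7321 = 0.0912 × 1.9482 × 4.7321 = 0.8408.
T = exp(−0.8408) = 0.4314.

0.431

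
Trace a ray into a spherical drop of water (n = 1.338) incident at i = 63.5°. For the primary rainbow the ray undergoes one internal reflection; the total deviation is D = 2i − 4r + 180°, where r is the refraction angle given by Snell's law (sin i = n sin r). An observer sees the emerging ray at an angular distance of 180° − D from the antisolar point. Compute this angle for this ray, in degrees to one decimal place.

sin r = sin 63.5° / 1.338 = 0.8949/1.338 = 0.6689; r = 41.98°.
D = 2·63.5° − 4·41.98° + 180° = 127.00° − 167.92° + 180° = 139.08°.
Angle from antisolar point = 180° − D = 40.92°.

40.9°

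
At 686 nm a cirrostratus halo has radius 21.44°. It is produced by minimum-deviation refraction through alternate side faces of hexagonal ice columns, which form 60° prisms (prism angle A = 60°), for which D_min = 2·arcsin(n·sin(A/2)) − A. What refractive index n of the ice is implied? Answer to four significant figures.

1.305

Rearranging: n = sin((D_min + A)/2) / sin(A/2).
(D_min + A)/2 = (21.44° + 60°)/2 = 40.720°.
n = sin 40.720° / sin 30° = 0.6524 / 0.5000 = 1.3047.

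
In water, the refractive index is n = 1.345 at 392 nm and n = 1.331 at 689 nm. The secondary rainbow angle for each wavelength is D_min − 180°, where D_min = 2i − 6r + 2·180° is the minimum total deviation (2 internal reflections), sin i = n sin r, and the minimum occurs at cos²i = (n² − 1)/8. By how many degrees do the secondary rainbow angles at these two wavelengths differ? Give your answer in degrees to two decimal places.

3.62°

At 392 nm (n = 1.345): cos²i = 0.10113 → i = 71.458°, r = 44.821°, D_min = 233.987°, rainbow angle = 53.987°.
At 689 nm (n = 1.331): cos²i = 0.09645 → i = 71.907°, r = 45.575°, D_min = 230.365°, rainbow angle = 50.365°.
Angular width = |53.987° − 50.365°| = 3.622°.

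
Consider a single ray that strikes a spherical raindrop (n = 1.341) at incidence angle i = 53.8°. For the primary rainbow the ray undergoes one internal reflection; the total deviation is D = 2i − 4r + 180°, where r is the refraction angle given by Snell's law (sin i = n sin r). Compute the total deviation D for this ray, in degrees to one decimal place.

139.6°

sin r = sin 53.8° / 1.341 = 0.8070/1.341 = 0.6018; r = 37.00°.
D = 2·53.8° − 4·37.00° + 180° = 107.60° − 147.98° + 180° = 139.62°.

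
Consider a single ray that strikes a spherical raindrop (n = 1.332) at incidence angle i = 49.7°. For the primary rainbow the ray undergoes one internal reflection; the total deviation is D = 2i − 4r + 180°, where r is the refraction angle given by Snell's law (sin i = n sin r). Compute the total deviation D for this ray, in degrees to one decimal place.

139.7°

sin r = sin 49.7° / 1.332 = 0.7627/1.332 = 0.5726; r = 34.93°.
D = 2·49.7° − 4·34.93° + 180° = 99.40° − 139.72° + 180° = 139.68°.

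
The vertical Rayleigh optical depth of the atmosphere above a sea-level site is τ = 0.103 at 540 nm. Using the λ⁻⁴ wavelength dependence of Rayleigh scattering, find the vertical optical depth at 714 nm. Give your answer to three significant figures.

0.0337

τ(714 nm) = τ(540 nm) × (540/714)⁴ = 0.103 × (0.7563)⁴ = 0.103 × 0.3272 = 0.0337.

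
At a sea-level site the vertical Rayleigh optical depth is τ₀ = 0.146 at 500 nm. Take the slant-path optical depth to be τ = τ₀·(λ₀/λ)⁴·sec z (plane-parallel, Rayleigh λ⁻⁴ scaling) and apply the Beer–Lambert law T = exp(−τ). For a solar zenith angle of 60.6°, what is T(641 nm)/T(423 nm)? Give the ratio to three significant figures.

Airmass: sec 60.6° = 2.0371.
τ(641 nm) = 0.146 × (500/641)⁴ × 2.0371 = 0.146 × 0.3702 × 2.0371 = 0.1101.
τ(423 nm) = 0.146 × (500/423)⁴ × 2.0371 = 0.146 × 1.9522 × 2.0371 = 0.5806.
T(641)/T(423) = exp(τ_B − τ_A) = exp(0.4705) = 1.6008.

1.60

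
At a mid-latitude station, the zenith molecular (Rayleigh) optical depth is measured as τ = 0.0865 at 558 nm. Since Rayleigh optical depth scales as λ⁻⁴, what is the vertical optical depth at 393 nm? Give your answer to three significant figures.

0.352

τ(393 nm) = τ(558 nm) × (558/393)⁴ = 0.0865 × (1.4198)⁴ = 0.0865 × 4.0641 = 0.3515.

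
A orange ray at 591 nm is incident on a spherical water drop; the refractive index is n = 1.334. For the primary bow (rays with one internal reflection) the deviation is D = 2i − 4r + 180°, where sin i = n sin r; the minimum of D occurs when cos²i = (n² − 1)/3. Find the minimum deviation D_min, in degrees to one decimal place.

138.1°

cos²i = (1.77956 − 1)/3 = 0.25985; i = arccos(0.50976) = 59.352°.
sin r = sin 59.352°/1.334 = 0.64492; r = 40.159°.
D_min = 2·59.352° − 4·40.159° + 180° = 138.067°.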